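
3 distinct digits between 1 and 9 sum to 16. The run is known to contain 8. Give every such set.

3 distinct digits from 1–9 sum between 6 and 24.
Keeping only sets containing 8.

{1,7,8}; {2,6,8}; {3,5,8}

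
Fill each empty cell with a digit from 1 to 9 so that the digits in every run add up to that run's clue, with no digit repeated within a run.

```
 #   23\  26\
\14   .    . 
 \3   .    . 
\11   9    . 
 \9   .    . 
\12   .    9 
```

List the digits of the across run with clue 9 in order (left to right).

1, 8

3 in 2 cells must be {1,2}.
R3C2 = 11 − 9 = 2 completes the 11 across.
R5C1 = 12 − 9 = 3 completes the 12 across.
Given what's placed, R2C2 must be 1 to fit the 3 across and 26 down.
R2C1 = 3 − 1 = 2 completes the 3 across.
No cell is forced outright now. R1C1 can only be 5 or 8 (the digits allowed by both its 14 across and its 23 down). If R1C1 = 5: then R1C2 would have to be in {9} for the 14 across but in {6,8} for the 26 down — contradiction. So R1C1 = 8.
R1C2 = 14 − 8 = 6 completes the 14 across.
R4C1 = 23 − 22 = 1 completes the 23 down.
R4C2 = 9 − 1 = 8 completes the 9 across.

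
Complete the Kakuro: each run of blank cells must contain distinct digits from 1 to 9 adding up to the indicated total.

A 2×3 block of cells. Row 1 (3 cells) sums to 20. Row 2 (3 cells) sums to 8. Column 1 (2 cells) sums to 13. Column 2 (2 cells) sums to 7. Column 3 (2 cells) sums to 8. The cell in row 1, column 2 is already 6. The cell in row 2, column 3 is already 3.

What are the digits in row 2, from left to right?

(1,3) = 8 − 3 = 5 completes the 8 down.
Given what's placed, (2,1) must be 4 to fit the 8 across and 13 down.
(2,2) = 8 − 7 = 1 completes the 8 across.
(1,1) = 20 − 11 = 9 completes the 20 across.

4 1 3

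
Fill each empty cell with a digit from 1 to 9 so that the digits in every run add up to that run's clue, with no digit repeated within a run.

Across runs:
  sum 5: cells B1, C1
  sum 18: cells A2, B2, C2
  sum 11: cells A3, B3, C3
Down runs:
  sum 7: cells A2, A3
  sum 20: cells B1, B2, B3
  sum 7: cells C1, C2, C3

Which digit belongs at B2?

9

7 in 3 cells must be {1,2,4}.
Nothing is forced directly, so branch on B1, whose candidates are 3 or 4. If B1 = 4: that forces C1 = 1, B3 = 7, after which C3 would have to be in {1,3} for the 11 across but in {2,4} for the 7 down — contradiction. So B1 = 3.
C1 = 5 − 3 = 2 completes the 5 across.
Given what's placed, B3 must be 8 to fit the 11 across and 20 down.
C3 = 1: the only remaining digit allowed by both the 11 across and the 7 down.
B2 = 20 − 11 = 9 completes the 20 down.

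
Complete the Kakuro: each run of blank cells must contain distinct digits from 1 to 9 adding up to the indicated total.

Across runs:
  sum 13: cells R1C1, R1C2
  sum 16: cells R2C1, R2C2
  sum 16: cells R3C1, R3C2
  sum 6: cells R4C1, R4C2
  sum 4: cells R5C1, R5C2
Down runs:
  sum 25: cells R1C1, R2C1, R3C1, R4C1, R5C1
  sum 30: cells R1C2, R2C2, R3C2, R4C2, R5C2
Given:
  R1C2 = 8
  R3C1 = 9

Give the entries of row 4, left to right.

16 in 2 cells must be {7,9}; 4 in 2 cells must be {1,3}.
R1C1 = 13 − 8 = 5 completes the 13 across.
R2C1 = 7: the only remaining digit allowed by both the 16 across and the 25 down.
R2C2 = 16 − 7 = 9 completes the 16 across.
R3C2 = 16 − 9 = 7 completes the 16 across.
R4C1 = 1: the only remaining digit allowed by both the 6 across and the 25 down.
R4C2 = 6 − 1 = 5 completes the 6 across.

1 5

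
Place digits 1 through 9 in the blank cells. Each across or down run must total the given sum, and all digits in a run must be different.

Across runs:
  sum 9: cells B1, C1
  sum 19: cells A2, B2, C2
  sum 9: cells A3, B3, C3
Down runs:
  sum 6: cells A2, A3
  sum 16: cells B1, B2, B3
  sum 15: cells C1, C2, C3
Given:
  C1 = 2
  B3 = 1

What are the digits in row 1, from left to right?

7 2

B1 = 9 − 2 = 7 completes the 9 across.
B2 = 16 − 8 = 8 completes the 16 down.
Nothing is forced directly, so branch on A3, whose candidates are 2 or 5. If A3 = 5: then A2 would have to be in {2,4,5,6,7,9} for the 19 across but in {1} for the 6 down — contradiction. So A3 = 2.
A2 = 6 − 2 = 4 completes the 6 down.
C2 = 19 − 12 = 7 completes the 19 across.
C3 = 9 − 3 = 6 completes the 9 across.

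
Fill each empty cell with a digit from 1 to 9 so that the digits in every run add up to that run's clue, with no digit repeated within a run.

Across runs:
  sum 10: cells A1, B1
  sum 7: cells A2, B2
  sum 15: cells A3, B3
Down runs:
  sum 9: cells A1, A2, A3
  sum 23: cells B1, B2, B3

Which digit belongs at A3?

6

23 in 3 cells must be {6,8,9}.
The 7 across and the 23 down share only 6, so B2 = 6.
The 15 across and the 9 down share only 6, so A3 = 6.
B3 = 15 − 6 = 9 completes the 15 across.
B1 = 23 − 15 = 8 completes the 23 down.
A2 = 7 − 6 = 1 completes the 7 across.
A1 = 10 − 8 = 2 completes the 10 across.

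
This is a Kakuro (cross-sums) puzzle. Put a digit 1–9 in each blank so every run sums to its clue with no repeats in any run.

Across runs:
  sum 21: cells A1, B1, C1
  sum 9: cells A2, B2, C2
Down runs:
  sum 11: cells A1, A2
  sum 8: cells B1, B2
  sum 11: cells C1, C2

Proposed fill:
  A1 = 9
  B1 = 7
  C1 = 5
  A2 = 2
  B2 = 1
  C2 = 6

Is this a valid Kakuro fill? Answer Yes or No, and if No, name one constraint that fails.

Across: 9+7+5=21; 2+1+6=9. Down: 9+2=11; 7+1=8; 5+6=11. No digit repeats within any run.

Yes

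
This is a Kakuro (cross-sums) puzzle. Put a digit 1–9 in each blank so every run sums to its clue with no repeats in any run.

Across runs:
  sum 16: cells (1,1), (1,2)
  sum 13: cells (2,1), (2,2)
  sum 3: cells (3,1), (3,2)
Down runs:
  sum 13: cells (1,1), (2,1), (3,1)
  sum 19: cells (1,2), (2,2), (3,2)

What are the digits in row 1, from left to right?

16 in 2 cells must be {7,9}; 3 in 2 cells must be {1,2}.
The 3 across and the 19 down share only 2, so (3,2) = 2.
Given what's placed, (1,2) must be 9 to fit the 16 across and 19 down.
(2,2) = 19 − 11 = 8 completes the 19 down.
(3,1) = 3 − 2 = 1 completes the 3 across.
(1,1) = 16 − 9 = 7 completes the 16 across.
(2,1) = 13 − 8 = 5 completes the 13 across.

7, 9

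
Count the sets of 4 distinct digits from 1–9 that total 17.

9

4 distinct digits from 1–9 sum between 10 and 30.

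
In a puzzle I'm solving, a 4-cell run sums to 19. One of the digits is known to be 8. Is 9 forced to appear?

Counterexample: {1,3,7,8} sums to 19 under that restriction without using 9.

No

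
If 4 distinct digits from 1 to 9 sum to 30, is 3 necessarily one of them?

The only way to make 30 from 4 distinct digits is {6,7,8,9}, which does not contain 3.

No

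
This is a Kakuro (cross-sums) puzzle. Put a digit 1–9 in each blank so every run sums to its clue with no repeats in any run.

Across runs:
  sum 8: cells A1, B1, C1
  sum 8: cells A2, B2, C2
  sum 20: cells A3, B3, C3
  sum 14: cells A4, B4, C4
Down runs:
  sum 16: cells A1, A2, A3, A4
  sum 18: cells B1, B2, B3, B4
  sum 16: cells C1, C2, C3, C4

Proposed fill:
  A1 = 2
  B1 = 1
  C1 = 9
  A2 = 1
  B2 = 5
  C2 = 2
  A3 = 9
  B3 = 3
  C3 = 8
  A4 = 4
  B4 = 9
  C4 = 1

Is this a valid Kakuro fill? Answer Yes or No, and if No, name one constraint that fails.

No — the down run C1–C4 sums to 20, not 16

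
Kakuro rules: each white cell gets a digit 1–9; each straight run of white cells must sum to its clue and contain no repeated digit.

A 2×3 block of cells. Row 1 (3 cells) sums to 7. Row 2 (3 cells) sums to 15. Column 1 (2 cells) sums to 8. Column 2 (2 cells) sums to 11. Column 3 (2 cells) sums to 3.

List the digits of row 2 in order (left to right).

7 in 3 cells must be {1,2,4}; 3 in 2 cells must be {1,2}.
Nothing is forced directly, so branch on (1,2), whose candidates are 2 or 4. If (1,2) = 2: that forces (1,1) = 1, after which (1,3) would have to be in {4} for the 7 across but in {1,2} for the 3 down — contradiction. So (1,2) = 4.
(2,2) = 11 − 4 = 7 completes the 11 down.
Given what's placed, (2,3) must be 2 to fit the 15 across and 3 down.
(1,3) = 3 − 2 = 1 completes the 3 down.
(2,1) = 15 − 9 = 6 completes the 15 across.
(1,1) = 7 − 5 = 2 completes the 7 across.

6, 7, 2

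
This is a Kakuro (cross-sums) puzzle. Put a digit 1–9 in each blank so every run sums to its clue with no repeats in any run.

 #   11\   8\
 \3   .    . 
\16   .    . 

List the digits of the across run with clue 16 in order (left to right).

3 in 2 cells must be {1,2}; 16 in 2 cells must be {7,9}.
The 3 across and the 11 down share only 2, so R1C1 = 2.
R1C2 = 3 − 2 = 1 completes the 3 across.
R2C1 = 11 − 2 = 9 completes the 11 down.
R2C2 = 16 − 9 = 7 completes the 16 across.

9 7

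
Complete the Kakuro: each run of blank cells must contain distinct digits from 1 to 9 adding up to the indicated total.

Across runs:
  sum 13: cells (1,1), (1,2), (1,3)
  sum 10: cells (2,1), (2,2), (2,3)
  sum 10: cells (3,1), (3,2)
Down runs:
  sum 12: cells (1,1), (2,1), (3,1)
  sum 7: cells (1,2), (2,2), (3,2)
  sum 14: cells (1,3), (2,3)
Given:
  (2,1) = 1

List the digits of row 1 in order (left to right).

7 in 3 cells must be {1,2,4}.
Nothing is forced directly, so branch on (2,2), whose candidates are 2 or 4. If (2,2) = 2: then (2,3) would have to be in {7} for the 10 across but in {5,6,8,9} for the 14 down — contradiction. So (2,2) = 4.
(2,3) = 10 − 5 = 5 completes the 10 across.
(1,3) = 14 − 5 = 9 completes the 14 down.
(1,1) = 3: the only remaining digit allowed by both the 13 across and the 12 down.
(1,2) = 13 − 12 = 1 completes the 13 across.
(3,1) = 12 − 4 = 8 completes the 12 down.
(3,2) = 10 − 8 = 2 completes the 10 across.

3 1 9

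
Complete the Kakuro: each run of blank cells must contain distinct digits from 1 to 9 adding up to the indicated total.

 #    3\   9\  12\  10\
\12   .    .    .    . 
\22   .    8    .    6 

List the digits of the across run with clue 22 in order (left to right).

3 in 2 cells must be {1,2}.
R1C2 = 9 − 8 = 1 completes the 9 down.
R1C4 = 10 − 6 = 4 completes the 10 down.
R2C1 = 1: the only remaining digit allowed by both the 22 across and the 3 down.
R2C3 = 22 − 15 = 7 completes the 22 across.
R1C1 = 3 − 1 = 2 completes the 3 down.
R1C3 = 12 − 7 = 5 completes the 12 across.

1, 8, 7, 6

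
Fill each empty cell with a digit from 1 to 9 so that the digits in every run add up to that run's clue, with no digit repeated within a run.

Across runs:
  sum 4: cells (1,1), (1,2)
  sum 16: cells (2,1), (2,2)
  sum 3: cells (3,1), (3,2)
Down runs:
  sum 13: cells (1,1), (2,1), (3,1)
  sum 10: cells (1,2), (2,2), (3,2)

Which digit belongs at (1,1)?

3

4 in 2 cells must be {1,3}; 16 in 2 cells must be {7,9}; 3 in 2 cells must be {1,2}.
The 16 across and the 10 down share only 7, so (2,2) = 7.
Given what's placed, (1,2) must be 1 to fit the 4 across and 10 down.
(2,1) = 16 − 7 = 9 completes the 16 across.
(3,1) = 1: the only remaining digit allowed by both the 3 across and the 13 down.
(3,2) = 3 − 1 = 2 completes the 3 across.
(1,1) = 4 − 1 = 3 completes the 4 across.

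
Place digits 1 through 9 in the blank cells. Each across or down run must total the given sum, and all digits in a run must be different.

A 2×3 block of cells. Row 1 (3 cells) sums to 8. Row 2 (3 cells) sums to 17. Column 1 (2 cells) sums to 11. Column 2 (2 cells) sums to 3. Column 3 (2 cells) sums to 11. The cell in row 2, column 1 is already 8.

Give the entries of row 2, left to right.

3 in 2 cells must be {1,2}.
(1,1) = 11 − 8 = 3 completes the 11 down.
Given what's placed, (1,2) must be 1 to fit the 8 across and 3 down.
(1,3) = 8 − 4 = 4 completes the 8 across.
(2,2) = 3 − 1 = 2 completes the 3 down.
(2,3) = 17 − 10 = 7 completes the 17 across.

8 2 7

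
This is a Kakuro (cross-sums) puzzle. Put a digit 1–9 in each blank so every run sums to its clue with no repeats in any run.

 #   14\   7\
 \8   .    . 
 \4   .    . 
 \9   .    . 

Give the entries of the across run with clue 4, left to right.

3 1

4 in 2 cells must be {1,3}; 7 in 3 cells must be {1,2,4}.
The 4 across and the 7 down share only 1, so R2C2 = 1.
Given what's placed, R1C2 must be 2 to fit the 8 across and 7 down.
R2C1 = 4 − 1 = 3 completes the 4 across.
R3C2 = 7 − 3 = 4 completes the 7 down.
R1C1 = 8 − 2 = 6 completes the 8 across.
R3C1 = 9 − 4 = 5 completes the 9 across.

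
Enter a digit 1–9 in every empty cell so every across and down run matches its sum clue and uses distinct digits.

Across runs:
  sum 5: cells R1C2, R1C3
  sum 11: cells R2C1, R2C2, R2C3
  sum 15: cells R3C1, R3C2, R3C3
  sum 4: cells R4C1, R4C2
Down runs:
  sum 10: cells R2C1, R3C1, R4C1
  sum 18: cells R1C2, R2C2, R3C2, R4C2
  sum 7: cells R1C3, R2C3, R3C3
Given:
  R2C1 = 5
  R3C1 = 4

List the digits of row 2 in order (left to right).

4 in 2 cells must be {1,3}; 7 in 3 cells must be {1,2,4}.
Given what's placed, R3C3 must be 2 to fit the 15 across and 7 down.
R4C1 = 10 − 9 = 1 completes the 10 down.
R4C2 = 4 − 1 = 3 completes the 4 across.
R2C3 = 4: the only remaining digit allowed by both the 11 across and the 7 down.
R3C2 = 15 − 6 = 9 completes the 15 across.
R1C3 = 7 − 6 = 1 completes the 7 down.
R2C2 = 11 − 9 = 2 completes the 11 across.

5 2 4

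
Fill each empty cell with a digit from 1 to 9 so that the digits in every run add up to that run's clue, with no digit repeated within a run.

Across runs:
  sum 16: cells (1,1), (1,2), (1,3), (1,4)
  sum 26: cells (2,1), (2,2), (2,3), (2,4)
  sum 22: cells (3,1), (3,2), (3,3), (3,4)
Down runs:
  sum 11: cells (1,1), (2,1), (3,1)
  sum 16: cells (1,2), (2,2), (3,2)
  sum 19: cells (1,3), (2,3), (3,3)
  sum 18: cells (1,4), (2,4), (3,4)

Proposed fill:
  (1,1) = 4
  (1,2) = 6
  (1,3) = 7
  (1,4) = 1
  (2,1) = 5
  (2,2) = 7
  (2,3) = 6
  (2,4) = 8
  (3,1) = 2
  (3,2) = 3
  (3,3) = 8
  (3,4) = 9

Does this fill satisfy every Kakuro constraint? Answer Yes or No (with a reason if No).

No — the down run (1,3)–(3,3) sums to 21, not 19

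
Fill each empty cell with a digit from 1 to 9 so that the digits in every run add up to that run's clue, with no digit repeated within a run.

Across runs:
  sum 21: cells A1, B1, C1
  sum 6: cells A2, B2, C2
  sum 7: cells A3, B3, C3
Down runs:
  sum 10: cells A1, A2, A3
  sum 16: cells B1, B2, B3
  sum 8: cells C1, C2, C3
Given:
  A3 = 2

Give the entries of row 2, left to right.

6 in 3 cells must be {1,2,3}; 7 in 3 cells must be {1,2,4}.
No cell is forced outright now. A1 can only be 5 or 7 (the digits allowed by both its 21 across and its 10 down). If A1 = 5: then C1 would have to be in {7,9} for the 21 across but in {1,2,3,4,5} for the 8 down — contradiction. So A1 = 7.
C1 = 5: the only remaining digit allowed by both the 21 across and the 8 down.
A2 = 10 − 9 = 1 completes the 10 down.
C2 = 2: the only remaining digit allowed by both the 6 across and the 8 down.
C3 = 8 − 7 = 1 completes the 8 down.
B1 = 21 − 12 = 9 completes the 21 across.
B2 = 6 − 3 = 3 completes the 6 across.

1 3 2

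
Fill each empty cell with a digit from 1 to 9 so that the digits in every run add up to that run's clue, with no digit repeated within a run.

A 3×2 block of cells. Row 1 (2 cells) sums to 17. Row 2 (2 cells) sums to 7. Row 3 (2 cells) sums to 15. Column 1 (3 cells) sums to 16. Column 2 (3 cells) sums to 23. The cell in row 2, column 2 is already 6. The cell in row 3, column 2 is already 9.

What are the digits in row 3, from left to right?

6, 9

17 in 2 cells must be {8,9}; 23 in 3 cells must be {6,8,9}.
(1,2) = 23 − 15 = 8 completes the 23 down.
(2,1) = 7 − 6 = 1 completes the 7 across.
(3,1) = 15 − 9 = 6 completes the 15 across.
(1,1) = 17 − 8 = 9 completes the 17 across.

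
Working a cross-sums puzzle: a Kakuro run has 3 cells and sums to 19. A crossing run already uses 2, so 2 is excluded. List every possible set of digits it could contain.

3 distinct digits from 1–9 sum between 6 and 24.
Dropping sets that contain 2.

{3,7,9}; {4,6,9}; {4,7,8}; {5,6,8}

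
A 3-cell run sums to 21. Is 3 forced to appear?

Counterexample: {4,8,9} sums to 21 without using 3.

No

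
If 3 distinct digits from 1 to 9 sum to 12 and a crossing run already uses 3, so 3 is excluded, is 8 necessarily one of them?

Counterexample: {1,2,9} sums to 12 under that restriction without using 8.

No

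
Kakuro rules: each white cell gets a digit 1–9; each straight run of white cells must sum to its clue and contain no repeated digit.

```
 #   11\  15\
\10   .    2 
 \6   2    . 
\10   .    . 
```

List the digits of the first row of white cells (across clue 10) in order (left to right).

8 2

R1C1 = 10 − 2 = 8 completes the 10 across.
R2C2 = 6 − 2 = 4 completes the 6 across.
R3C1 = 11 − 10 = 1 completes the 11 down.
R3C2 = 10 − 1 = 9 completes the 10 across.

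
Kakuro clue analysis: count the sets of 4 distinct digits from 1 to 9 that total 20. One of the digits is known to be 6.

6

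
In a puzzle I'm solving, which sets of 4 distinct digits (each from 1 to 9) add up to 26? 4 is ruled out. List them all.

{2,7,8,9}; {3,6,8,9}; {5,6,7,8}

4 distinct digits from 1–9 sum between 10 and 30.
Dropping sets that contain 4.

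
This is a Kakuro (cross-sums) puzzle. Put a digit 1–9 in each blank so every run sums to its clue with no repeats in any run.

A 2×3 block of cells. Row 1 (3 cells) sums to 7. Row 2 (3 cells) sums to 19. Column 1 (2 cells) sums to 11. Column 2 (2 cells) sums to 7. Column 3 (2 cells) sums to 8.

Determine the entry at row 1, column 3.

7 in 3 cells must be {1,2,4}.
Nothing is forced directly, so branch on (1,1), whose candidates are 2 or 4. If (1,1) = 4: that forces (2,1) = 7, (2,3) = 3, after which (1,3) would have to be in {1,2} for the 7 across but in {5} for the 8 down — contradiction. So (1,1) = 2.
Given what's placed, (1,3) must be 1 to fit the 7 across and 8 down.
(2,1) = 11 − 2 = 9 completes the 11 down.
(2,3) = 8 − 1 = 7 completes the 8 down.
(1,2) = 7 − 3 = 4 completes the 7 across.
(2,2) = 19 − 16 = 3 completes the 19 across.

1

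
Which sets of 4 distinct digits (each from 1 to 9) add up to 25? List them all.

{1,7,8,9}; {2,6,8,9}; {3,5,8,9}; {3,6,7,9}; {4,5,7,9}; {4,6,7,8}

4 distinct digits from 1–9 sum between 10 and 30.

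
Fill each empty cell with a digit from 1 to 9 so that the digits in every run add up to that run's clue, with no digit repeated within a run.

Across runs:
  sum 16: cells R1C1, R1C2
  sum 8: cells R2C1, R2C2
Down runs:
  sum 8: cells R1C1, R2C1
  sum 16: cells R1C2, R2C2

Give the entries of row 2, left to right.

16 in 2 cells must be {7,9}.
The 16 across and the 8 down share only 7, so R1C1 = 7.
R1C2 = 16 − 7 = 9 completes the 16 across.
R2C1 = 8 − 7 = 1 completes the 8 down.
R2C2 = 8 − 1 = 7 completes the 8 across.

1, 7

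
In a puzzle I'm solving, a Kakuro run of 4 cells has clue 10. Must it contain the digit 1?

Yes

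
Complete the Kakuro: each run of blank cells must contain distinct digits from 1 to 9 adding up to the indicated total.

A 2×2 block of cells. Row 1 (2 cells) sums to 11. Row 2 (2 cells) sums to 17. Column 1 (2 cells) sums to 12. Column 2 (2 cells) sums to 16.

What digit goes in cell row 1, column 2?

7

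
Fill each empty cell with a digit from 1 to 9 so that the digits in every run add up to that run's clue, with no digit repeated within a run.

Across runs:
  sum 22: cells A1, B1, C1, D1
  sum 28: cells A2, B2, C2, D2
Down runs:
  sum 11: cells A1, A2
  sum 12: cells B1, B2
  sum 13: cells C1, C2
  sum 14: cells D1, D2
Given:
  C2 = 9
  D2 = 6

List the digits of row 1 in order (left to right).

C1 = 13 − 9 = 4 completes the 13 down.
D1 = 14 − 6 = 8 completes the 14 down.
No cell is forced outright now. A2 can only be 5 or 8 (the digits allowed by both its 28 across and its 11 down). If A2 = 5: then A1 would have to be in {1,3,7,9} for the 22 across but in {6} for the 11 down — contradiction. So A2 = 8.
A1 = 11 − 8 = 3 completes the 11 down.
B1 = 22 − 15 = 7 completes the 22 across.
B2 = 28 − 23 = 5 completes the 28 across.

3, 7, 4, 8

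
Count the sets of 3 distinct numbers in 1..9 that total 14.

8

3 distinct digits from 1–9 sum between 6 and 24.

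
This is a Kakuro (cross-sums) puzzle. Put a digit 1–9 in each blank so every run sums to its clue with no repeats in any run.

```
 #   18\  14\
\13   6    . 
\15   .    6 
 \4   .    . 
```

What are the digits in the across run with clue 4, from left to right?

3, 1

4 in 2 cells must be {1,3}.
R1C2 = 13 − 6 = 7 completes the 13 across.
R2C1 = 15 − 6 = 9 completes the 15 across.
R3C1 = 18 − 15 = 3 completes the 18 down.
R3C2 = 4 − 3 = 1 completes the 4 across.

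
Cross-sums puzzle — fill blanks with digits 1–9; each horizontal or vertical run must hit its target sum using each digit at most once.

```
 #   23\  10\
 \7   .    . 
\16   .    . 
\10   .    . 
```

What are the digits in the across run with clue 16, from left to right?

16 in 2 cells must be {7,9}; 23 in 3 cells must be {6,8,9}.
The 7 across and the 23 down share only 6, so R1C1 = 6.
R1C2 = 7 − 6 = 1 completes the 7 across.
Given what's placed, R2C1 must be 9 to fit the 16 across and 23 down.
R2C2 = 16 − 9 = 7 completes the 16 across.
R3C1 = 23 − 15 = 8 completes the 23 down.
R3C2 = 10 − 8 = 2 completes the 10 across.

9 7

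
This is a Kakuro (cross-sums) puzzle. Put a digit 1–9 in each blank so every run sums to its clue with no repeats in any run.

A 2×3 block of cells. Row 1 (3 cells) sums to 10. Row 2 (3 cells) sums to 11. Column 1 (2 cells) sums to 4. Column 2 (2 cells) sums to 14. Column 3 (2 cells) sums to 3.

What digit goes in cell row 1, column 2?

6

4 in 2 cells must be {1,3}; 3 in 2 cells must be {1,2}.
Nothing is forced directly, so branch on (1,2), whose candidates are 5 or 6. If (1,2) = 5: then (2,2) would have to be in {1,2,3,4,5,6,7,8} for the 11 across but in {9} for the 14 down — contradiction. So (1,2) = 6.
Given what's placed, (1,3) must be 1 to fit the 10 across and 3 down.
(2,2) = 14 − 6 = 8 completes the 14 down.
(2,3) = 3 − 1 = 2 completes the 3 down.
(1,1) = 10 − 7 = 3 completes the 10 across.
(2,1) = 11 − 10 = 1 completes the 11 across.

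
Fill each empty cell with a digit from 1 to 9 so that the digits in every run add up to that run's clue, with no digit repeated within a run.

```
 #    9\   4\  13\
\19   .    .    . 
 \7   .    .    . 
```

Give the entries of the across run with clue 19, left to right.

7 in 3 cells must be {1,2,4}; 4 in 2 cells must be {1,3}.
The 19 across and the 4 down share only 3, so R1C2 = 3.
R2C2 = 4 − 3 = 1 completes the 4 down.
Given what's placed, R2C3 must be 4 to fit the 7 across and 13 down.
R1C1 = 7: the only remaining digit allowed by both the 19 across and the 9 down.
R1C3 = 19 − 10 = 9 completes the 19 across.
R2C1 = 7 − 5 = 2 completes the 7 across.

7 3 9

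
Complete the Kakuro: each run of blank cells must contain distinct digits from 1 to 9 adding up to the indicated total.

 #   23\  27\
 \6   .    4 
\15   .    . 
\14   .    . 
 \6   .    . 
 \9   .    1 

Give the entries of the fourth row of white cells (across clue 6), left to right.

1, 5

R1C1 = 6 − 4 = 2 completes the 6 across.
R4C2 = 5: the only remaining digit allowed by both the 6 across and the 27 down.
R5C1 = 9 − 1 = 8 completes the 9 across.
R4C1 = 6 − 5 = 1 completes the 6 across.
Nothing is forced directly, so branch on R2C1, whose candidates are 7 or 9. If R2C1 = 9: then R2C2 would have to be in {6} for the 15 across but in {8,9} for the 27 down — contradiction. So R2C1 = 7.
R2C2 = 15 − 7 = 8 completes the 15 across.
R3C1 = 23 − 18 = 5 completes the 23 down.
R3C2 = 14 − 5 = 9 completes the 14 across.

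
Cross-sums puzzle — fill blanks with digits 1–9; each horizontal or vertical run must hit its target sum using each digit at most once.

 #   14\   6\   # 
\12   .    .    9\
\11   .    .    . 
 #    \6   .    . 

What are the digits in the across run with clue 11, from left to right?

5 2 4

6 in 3 cells must be {1,2,3}.
The 12 across and the 6 down share only 3, so R1C2 = 3.
R1C1 = 12 − 3 = 9 completes the 12 across.
R2C1 = 14 − 9 = 5 completes the 14 down.
R2C2 = 2: the only remaining digit allowed by both the 11 across and the 6 down.
R2C3 = 11 − 7 = 4 completes the 11 across.
R3C2 = 6 − 5 = 1 completes the 6 down.
R3C3 = 6 − 1 = 5 completes the 6 across.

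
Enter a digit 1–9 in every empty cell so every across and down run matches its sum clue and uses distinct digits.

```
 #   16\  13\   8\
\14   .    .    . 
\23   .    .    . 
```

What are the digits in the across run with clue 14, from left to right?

7 5 2

23 in 3 cells must be {6,8,9}; 16 in 2 cells must be {7,9}.
The 23 across and the 16 down share only 9, so R2C1 = 9.
Given what's placed, R2C3 must be 6 to fit the 23 across and 8 down.
R1C1 = 16 − 9 = 7 completes the 16 down.
R1C3 = 8 − 6 = 2 completes the 8 down.
R2C2 = 23 − 15 = 8 completes the 23 across.
R1C2 = 14 − 9 = 5 completes the 14 across.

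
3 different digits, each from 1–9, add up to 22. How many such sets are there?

2

3 distinct digits from 1–9 sum between 6 and 24.
Enumerating: {5,8,9}, {6,7,9}.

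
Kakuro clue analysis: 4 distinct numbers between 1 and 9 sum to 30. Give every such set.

4 distinct digits from 1–9 sum between 10 and 30.
Only one set works: {6,7,8,9}.

{6,7,8,9}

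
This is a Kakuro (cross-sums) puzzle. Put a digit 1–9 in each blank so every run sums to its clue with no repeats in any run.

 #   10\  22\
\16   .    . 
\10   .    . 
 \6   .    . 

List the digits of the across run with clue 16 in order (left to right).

16 in 2 cells must be {7,9}.
The 16 across and the 10 down share only 7, so R1C1 = 7.
R1C2 = 16 − 7 = 9 completes the 16 across.
Given what's placed, R3C2 must be 5 to fit the 6 across and 22 down.
R2C2 = 22 − 14 = 8 completes the 22 down.
R3C1 = 6 − 5 = 1 completes the 6 across.
R2C1 = 10 − 8 = 2 completes the 10 across.

7 9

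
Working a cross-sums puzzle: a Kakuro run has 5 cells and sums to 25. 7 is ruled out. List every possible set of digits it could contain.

{1,2,5,8,9}; {1,3,4,8,9}; {1,4,5,6,9}; {2,3,5,6,9}; {2,4,5,6,8}

5 distinct digits from 1–9 sum between 15 and 35.
Dropping sets that contain 7.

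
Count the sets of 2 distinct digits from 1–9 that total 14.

2

2 distinct digits from 1–9 sum between 3 and 17.
Enumerating: {5,9}, {6,8}.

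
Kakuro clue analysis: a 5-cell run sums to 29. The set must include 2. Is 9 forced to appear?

Yes

Every partition of 29 into 5 distinct digits under that restriction includes 9: {2,3,7,8,9}, {2,4,6,8,9}, {2,5,6,7,9}.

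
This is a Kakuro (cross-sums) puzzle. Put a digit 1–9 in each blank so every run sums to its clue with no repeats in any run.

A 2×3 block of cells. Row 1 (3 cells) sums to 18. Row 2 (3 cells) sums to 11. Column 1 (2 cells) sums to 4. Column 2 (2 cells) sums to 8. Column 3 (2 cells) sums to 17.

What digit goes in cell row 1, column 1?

3

4 in 2 cells must be {1,3}; 17 in 2 cells must be {8,9}.
The 11 across and the 17 down share only 8, so (2,3) = 8.
(1,3) = 17 − 8 = 9 completes the 17 down.
Given what's placed, (2,1) must be 1 to fit the 11 across and 4 down.
(2,2) = 11 − 9 = 2 completes the 11 across.
(1,1) = 4 − 1 = 3 completes the 4 down.
(1,2) = 18 − 12 = 6 completes the 18 across.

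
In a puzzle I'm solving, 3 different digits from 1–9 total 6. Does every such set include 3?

The only way to make 6 from 3 distinct digits is {1,2,3}, which contains 3.

Yes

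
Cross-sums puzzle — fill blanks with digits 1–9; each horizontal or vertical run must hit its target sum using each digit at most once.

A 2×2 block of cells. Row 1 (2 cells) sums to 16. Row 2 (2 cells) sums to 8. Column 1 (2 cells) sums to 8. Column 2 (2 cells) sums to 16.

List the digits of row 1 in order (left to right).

7, 9

16 in 2 cells must be {7,9}.
The 16 across and the 8 down share only 7, so (1,1) = 7.
(1,2) = 16 − 7 = 9 completes the 16 across.
(2,1) = 8 − 7 = 1 completes the 8 down.
(2,2) = 8 − 1 = 7 completes the 8 across.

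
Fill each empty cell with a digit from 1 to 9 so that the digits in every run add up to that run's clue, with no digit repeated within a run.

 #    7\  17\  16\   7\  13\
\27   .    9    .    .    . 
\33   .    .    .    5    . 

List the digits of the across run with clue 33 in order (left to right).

17 in 2 cells must be {8,9}; 16 in 2 cells must be {7,9}.
R1C3 = 7: the only remaining digit allowed by both the 27 across and the 16 down.
R1C4 = 7 − 5 = 2 completes the 7 down.
R2C1 = 4: the only remaining digit allowed by both the 33 across and the 7 down.
R2C2 = 17 − 9 = 8 completes the 17 down.
R2C3 = 16 − 7 = 9 completes the 16 down.
R2C5 = 33 − 26 = 7 completes the 33 across.

4, 8, 9, 5, 7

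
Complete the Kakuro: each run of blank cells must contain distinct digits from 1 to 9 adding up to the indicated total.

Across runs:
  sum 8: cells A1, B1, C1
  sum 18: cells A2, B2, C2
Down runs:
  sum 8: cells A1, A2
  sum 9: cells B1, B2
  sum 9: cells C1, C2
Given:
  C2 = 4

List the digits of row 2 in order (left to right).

6 8 4

C1 = 9 − 4 = 5 completes the 9 down.
Nothing is forced directly, so branch on A2, whose candidates are 5 or 6. If A2 = 5: then A1 would have to be in {1,2} for the 8 across but in {3} for the 8 down — contradiction. So A2 = 6.
A1 = 8 − 6 = 2 completes the 8 down.
B1 = 8 − 7 = 1 completes the 8 across.
B2 = 18 − 10 = 8 completes the 18 across.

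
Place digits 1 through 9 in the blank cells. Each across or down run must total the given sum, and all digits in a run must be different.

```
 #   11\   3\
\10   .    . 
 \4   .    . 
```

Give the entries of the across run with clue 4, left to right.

4 in 2 cells must be {1,3}; 3 in 2 cells must be {1,2}.
The 4 across and the 11 down share only 3, so R2C1 = 3.
R2C2 = 4 − 3 = 1 completes the 4 across.
R1C1 = 11 − 3 = 8 completes the 11 down.
R1C2 = 10 − 8 = 2 completes the 10 across.

3 1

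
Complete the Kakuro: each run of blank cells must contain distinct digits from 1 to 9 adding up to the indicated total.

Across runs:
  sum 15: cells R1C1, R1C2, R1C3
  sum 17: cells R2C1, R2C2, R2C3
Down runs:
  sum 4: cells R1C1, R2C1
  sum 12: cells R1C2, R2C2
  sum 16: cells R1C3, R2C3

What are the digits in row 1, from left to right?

3 5 7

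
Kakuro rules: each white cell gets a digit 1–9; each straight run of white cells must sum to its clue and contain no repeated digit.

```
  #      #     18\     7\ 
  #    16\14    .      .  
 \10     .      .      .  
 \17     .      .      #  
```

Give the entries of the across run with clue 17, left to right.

17 in 2 cells must be {8,9}; 16 in 2 cells must be {7,9}.
The 10 across and the 16 down share only 7, so R2C1 = 7.
R3C1 = 16 − 7 = 9 completes the 16 down.
R3C2 = 17 − 9 = 8 completes the 17 across.
R2C2 = 1: the only remaining digit allowed by both the 10 across and the 18 down.
R2C3 = 10 − 8 = 2 completes the 10 across.
R1C2 = 18 − 9 = 9 completes the 18 down.
R1C3 = 14 − 9 = 5 completes the 14 across.

9 8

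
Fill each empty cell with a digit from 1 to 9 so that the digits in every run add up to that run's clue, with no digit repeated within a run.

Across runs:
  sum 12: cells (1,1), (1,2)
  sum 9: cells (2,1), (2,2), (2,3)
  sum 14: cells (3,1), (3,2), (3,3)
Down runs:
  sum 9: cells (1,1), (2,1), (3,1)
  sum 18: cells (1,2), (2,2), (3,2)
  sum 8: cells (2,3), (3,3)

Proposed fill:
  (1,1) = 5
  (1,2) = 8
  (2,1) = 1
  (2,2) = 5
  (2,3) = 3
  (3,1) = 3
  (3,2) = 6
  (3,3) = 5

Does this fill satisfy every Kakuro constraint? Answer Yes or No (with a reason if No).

No — the across run (1,1)–(1,2) sums to 13, not 12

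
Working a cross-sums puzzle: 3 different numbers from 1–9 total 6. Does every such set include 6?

No

The only way to make 6 from 3 distinct digits is {1,2,3}, which does not contain 6.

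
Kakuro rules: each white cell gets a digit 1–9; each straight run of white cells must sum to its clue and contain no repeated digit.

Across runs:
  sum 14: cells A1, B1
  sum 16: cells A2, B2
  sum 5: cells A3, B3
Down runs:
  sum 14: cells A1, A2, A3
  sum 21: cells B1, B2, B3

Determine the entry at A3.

1

16 in 2 cells must be {7,9}.
The 5 across and the 21 down share only 4, so B3 = 4.
Given what's placed, B2 must be 9 to fit the 16 across and 21 down.
A3 = 5 − 4 = 1 completes the 5 across.
B1 = 21 − 13 = 8 completes the 21 down.
A2 = 16 − 9 = 7 completes the 16 across.
A1 = 14 − 8 = 6 completes the 14 across.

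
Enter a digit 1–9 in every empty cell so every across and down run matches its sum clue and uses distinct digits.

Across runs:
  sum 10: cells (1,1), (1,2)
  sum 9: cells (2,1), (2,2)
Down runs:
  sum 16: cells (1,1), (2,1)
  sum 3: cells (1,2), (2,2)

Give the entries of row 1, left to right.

9, 1

16 in 2 cells must be {7,9}; 3 in 2 cells must be {1,2}.
The 9 across and the 16 down share only 7, so (2,1) = 7.
(2,2) = 9 − 7 = 2 completes the 9 across.
(1,1) = 16 − 7 = 9 completes the 16 down.
(1,2) = 10 − 9 = 1 completes the 10 across.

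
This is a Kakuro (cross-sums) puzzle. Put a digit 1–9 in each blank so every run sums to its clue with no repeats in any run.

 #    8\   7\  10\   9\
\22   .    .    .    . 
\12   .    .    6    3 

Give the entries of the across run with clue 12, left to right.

1, 2, 6, 3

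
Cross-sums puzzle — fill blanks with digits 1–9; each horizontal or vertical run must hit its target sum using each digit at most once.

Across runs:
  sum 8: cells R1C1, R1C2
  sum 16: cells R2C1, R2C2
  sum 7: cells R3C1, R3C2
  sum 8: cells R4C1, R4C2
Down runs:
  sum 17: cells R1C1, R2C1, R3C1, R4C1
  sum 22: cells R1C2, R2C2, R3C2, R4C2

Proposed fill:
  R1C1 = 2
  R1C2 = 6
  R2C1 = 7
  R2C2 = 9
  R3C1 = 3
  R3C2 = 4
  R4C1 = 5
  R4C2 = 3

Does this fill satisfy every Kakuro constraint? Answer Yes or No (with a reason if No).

Across: 2+6=8; 7+9=16; 3+4=7; 5+3=8. Down: 2+7+3+5=17; 6+9+4+3=22. No digit repeats within any run.

Yes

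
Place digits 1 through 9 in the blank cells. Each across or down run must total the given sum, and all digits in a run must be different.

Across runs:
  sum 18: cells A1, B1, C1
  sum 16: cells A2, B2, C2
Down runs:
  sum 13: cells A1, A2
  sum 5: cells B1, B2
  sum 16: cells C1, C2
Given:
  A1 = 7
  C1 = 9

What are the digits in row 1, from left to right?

16 in 2 cells must be {7,9}.
B1 = 18 − 16 = 2 completes the 18 across.
A2 = 13 − 7 = 6 completes the 13 down.
B2 = 5 − 2 = 3 completes the 5 down.
C2 = 16 − 9 = 7 completes the 16 across.

7 2 9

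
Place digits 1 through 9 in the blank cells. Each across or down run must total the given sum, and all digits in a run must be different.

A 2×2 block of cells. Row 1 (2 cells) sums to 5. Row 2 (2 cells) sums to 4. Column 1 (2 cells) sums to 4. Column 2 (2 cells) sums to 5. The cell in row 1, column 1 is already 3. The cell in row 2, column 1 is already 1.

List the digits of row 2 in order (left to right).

1 3

4 in 2 cells must be {1,3}.
(1,2) = 5 − 3 = 2 completes the 5 across.
(2,2) = 4 − 1 = 3 completes the 4 across.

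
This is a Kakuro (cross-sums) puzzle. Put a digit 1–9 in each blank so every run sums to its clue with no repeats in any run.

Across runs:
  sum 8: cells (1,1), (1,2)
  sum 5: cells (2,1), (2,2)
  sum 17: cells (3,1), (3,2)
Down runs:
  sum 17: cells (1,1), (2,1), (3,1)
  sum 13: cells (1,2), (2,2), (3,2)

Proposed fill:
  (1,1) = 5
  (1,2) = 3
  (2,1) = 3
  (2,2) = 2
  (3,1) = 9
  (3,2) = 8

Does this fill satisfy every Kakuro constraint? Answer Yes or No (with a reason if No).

Yes

Across: 5+3=8; 3+2=5; 9+8=17. Down: 5+3+9=17; 3+2+8=13. No digit repeats within any run.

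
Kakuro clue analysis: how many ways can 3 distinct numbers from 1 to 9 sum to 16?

8

3 distinct digits from 1–9 sum between 6 and 24.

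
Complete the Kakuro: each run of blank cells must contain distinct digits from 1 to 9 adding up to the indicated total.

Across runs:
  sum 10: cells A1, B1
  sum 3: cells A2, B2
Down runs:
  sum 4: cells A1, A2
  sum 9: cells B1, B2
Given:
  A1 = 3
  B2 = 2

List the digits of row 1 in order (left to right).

3 in 2 cells must be {1,2}; 4 in 2 cells must be {1,3}.
B1 = 10 − 3 = 7 completes the 10 across.
A2 = 3 − 2 = 1 completes the 3 across.

3 7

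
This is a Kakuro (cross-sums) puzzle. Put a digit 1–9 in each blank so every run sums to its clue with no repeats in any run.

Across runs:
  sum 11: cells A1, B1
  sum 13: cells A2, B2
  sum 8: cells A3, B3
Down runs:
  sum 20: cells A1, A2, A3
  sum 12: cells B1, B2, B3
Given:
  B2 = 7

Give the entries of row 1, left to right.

9 2

A2 = 13 − 7 = 6 completes the 13 across.
A3 = 5: the only remaining digit allowed by both the 8 across and the 20 down.
B3 = 8 − 5 = 3 completes the 8 across.
A1 = 20 − 11 = 9 completes the 20 down.
B1 = 11 − 9 = 2 completes the 11 across.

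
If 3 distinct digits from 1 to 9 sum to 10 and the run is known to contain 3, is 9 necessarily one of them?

No

Counterexample: {1,3,6} sums to 10 under that restriction without using 9.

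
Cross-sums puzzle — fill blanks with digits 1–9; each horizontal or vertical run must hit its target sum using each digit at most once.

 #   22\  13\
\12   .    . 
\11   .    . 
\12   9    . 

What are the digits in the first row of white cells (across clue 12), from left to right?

R3C2 = 12 − 9 = 3 completes the 12 across.
No cell is forced outright now. R1C1 can only be 5 or 7 or 8 (the digits allowed by both its 12 across and its 22 down). If R1C1 = 5: then R1C2 would have to be in {7} for the 12 across but in {1,2,4,6,8,9} for the 13 down — contradiction. If R1C1 = 7: then R1C2 would have to be in {5} for the 12 across but in {1,2,4,6,8,9} for the 13 down — contradiction. So R1C1 = 8.
R1C2 = 12 − 8 = 4 completes the 12 across.
R2C1 = 22 − 17 = 5 completes the 22 down.
R2C2 = 11 − 5 = 6 completes the 11 across.

8 4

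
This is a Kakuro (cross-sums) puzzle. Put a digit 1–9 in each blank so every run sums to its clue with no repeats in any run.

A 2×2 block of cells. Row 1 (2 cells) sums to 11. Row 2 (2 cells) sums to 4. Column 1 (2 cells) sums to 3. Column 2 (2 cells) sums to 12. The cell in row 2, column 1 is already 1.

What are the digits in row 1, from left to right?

2 9

4 in 2 cells must be {1,3}; 3 in 2 cells must be {1,2}.
(1,1) = 3 − 1 = 2 completes the 3 down.
(1,2) = 11 − 2 = 9 completes the 11 across.
(2,2) = 4 − 1 = 3 completes the 4 across.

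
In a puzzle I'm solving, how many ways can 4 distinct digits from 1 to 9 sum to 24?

8

4 distinct digits from 1–9 sum between 10 and 30.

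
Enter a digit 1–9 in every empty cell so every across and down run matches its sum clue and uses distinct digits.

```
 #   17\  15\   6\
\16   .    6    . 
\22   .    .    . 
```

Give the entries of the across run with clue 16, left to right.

9, 6, 1

17 in 2 cells must be {8,9}.
R2C2 = 15 − 6 = 9 completes the 15 down.
Given what's placed, R2C3 must be 5 to fit the 22 across and 6 down.
R1C3 = 6 − 5 = 1 completes the 6 down.
R2C1 = 22 − 14 = 8 completes the 22 across.
R1C1 = 16 − 7 = 9 completes the 16 across.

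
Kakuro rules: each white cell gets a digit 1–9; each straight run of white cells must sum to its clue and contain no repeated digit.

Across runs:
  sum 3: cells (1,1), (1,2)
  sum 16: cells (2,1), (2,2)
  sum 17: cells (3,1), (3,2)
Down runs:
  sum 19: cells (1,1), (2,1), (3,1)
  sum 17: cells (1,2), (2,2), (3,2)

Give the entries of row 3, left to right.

8 9

3 in 2 cells must be {1,2}; 16 in 2 cells must be {7,9}; 17 in 2 cells must be {8,9}.
The 3 across and the 19 down share only 2, so (1,1) = 2.
(1,2) = 3 − 2 = 1 completes the 3 across.
Given what's placed, (2,1) must be 9 to fit the 16 across and 19 down.
(2,2) = 16 − 9 = 7 completes the 16 across.
(3,1) = 19 − 11 = 8 completes the 19 down.
(3,2) = 17 − 8 = 9 completes the 17 across.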